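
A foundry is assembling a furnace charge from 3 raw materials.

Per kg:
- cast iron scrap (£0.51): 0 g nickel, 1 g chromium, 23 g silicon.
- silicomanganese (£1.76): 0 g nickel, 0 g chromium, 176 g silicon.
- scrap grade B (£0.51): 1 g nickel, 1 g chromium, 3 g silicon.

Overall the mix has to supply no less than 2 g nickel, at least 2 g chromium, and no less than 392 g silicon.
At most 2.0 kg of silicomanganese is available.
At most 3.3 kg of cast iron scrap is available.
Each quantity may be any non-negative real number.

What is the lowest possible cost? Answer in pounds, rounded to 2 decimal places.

£5.29

This is a linear program. Let x1 = kg of cast iron scrap, x2 = kg of silicomanganese, x3 = kg of scrap grade B.
min 0.51x1 + 1.76x2 + 0.51x3 s.t.:
  1x3 ≥ 2   (nickel)
  1x1 + 1x3 ≥ 2   (chromium)
  23x1 + 176x2 + 3x3 ≥ 392   (silicon)
  x2 ≤ 2
  x1 ≤ 3.3
  x1, x2, x3 ≥ 0.
The optimal mix uses every input. Binding constraints: nickel, silicon, the silicomanganese cap.
That vertex is x1 = 1.478, x2 = 2, x3 = 2.
Hence cost = 0.51·1.478 + 1.76·2 + 0.51·2 = £5.2938.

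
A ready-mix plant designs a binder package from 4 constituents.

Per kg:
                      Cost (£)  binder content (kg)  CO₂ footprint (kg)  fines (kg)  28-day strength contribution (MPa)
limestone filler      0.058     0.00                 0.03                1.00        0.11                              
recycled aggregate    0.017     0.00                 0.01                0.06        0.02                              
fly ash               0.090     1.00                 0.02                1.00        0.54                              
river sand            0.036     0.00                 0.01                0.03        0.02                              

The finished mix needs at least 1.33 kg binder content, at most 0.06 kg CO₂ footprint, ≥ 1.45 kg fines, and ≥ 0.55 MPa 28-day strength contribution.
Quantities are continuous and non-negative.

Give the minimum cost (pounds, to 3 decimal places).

£0.127

This is a linear program. Let x1 = kg of limestone filler, x2 = kg of recycled aggregate, x3 = kg of fly ash, x4 = kg of river sand.
Minimize 0.058x1 + 0.017x2 + 0.09x3 + 0.036x4 s.t.:
  1x3 ≥ 1.33   (binder content)
  0.03x1 + 0.01x2 + 0.02x3 + 0.01x4 ≤ 0.06   (CO₂ footprint)
  1x1 + 0.06x2 + 1x3 + 0.03x4 ≥ 1.45   (fines)
  0.11x1 + 0.02x2 + 0.54x3 + 0.02x4 ≥ 0.55   (28-day strength contribution)
  x1, x2, x3, x4 ≥ 0.
The optimal basis is {limestone filler, fly ash}; recycled aggregate, river sand drop out. The binder content and fines requirements are met with equality.
Solving gives x1 = 0.12, x3 = 1.33.
Hence cost = 0.058·0.12 + 0.09·1.33 = £0.12666.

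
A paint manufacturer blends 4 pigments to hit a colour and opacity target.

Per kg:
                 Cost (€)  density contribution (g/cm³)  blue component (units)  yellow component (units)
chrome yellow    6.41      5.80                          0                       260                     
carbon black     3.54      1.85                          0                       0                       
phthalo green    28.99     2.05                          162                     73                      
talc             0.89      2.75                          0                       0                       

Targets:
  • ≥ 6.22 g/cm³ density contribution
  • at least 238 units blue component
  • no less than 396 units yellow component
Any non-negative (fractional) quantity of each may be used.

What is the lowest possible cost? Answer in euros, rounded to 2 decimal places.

€49.71

Let x1 = kg of chrome yellow, x2 = kg of carbon black, x3 = kg of phthalo green, x4 = kg of talc.
Minimize 6.41x1 + 3.54x2 + 28.99x3 + 0.89x4 s.t.:
  5.8x1 + 1.85x2 + 2.05x3 + 2.75x4 ≥ 6.22   (density contribution)
  162x3 ≥ 238   (blue component)
  260x1 + 73x3 ≥ 396   (yellow component)
  x1, x2, x3, x4 ≥ 0.
The cheapest feasible vertex uses only chrome yellow, phthalo green; carbon black, talc are not used. Binding constraints: blue component and yellow component.
Optimal quantities: chrome yellow = 1.111 kg, phthalo green = 1.469 kg.
Objective = 6.41·1.111 + 28.99·1.469 = 49.7078.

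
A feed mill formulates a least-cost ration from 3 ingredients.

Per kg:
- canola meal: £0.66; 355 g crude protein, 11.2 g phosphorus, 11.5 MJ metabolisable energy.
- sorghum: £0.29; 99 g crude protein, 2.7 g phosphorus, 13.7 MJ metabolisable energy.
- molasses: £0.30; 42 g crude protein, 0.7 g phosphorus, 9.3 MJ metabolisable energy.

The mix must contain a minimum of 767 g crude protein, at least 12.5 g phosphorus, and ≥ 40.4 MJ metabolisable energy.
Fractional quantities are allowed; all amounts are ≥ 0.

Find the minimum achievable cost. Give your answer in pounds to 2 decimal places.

£1.58

This is a linear program. Let x1 = kg of canola meal, x2 = kg of sorghum, x3 = kg of molasses.
min 0.66x1 + 0.29x2 + 0.3x3 subject to:
  355x1 + 99x2 + 42x3 ≥ 767   (crude protein)
  11.2x1 + 2.7x2 + 0.7x3 ≥ 12.5   (phosphorus)
  11.5x1 + 13.7x2 + 9.3x3 ≥ 40.4   (metabolisable energy)
  x1, x2, x3 ≥ 0.
The cheapest feasible vertex uses only canola meal, sorghum; molasses is not used. There the crude protein and metabolisable energy constraints are tight.
So canola meal = 1.747 kg, sorghum = 1.482 kg.
Hence cost = 0.66·1.747 + 0.29·1.482 = £1.5828.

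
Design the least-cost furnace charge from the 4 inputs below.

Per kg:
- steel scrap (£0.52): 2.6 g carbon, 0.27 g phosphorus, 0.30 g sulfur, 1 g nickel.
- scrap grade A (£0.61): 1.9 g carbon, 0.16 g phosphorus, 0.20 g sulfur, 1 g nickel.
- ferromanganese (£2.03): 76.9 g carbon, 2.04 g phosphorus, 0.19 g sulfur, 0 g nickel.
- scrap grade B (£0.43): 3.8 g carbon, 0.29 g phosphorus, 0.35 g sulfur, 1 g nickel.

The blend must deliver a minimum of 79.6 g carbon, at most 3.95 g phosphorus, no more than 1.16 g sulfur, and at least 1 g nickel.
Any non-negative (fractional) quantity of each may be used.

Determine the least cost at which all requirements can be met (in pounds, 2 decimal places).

£2.43

Let x1 = kg of steel scrap, x2 = kg of scrap grade A, x3 = kg of ferromanganese, x4 = kg of scrap grade B.
Minimise 0.52x1 + 0.61x2 + 2.03x3 + 0.43x4 subject to:
  2.6x1 + 1.9x2 + 76.9x3 + 3.8x4 ≥ 79.6   (carbon)
  0.27x1 + 0.16x2 + 2.04x3 + 0.29x4 ≤ 3.95   (phosphorus)
  0.3x1 + 0.2x2 + 0.19x3 + 0.35x4 ≤ 1.16   (sulfur)
  1x1 + 1x2 + 1x4 ≥ 1   (nickel)
  x1, x2, x3, x4 ≥ 0.
The minimum-cost mix takes nothing from steel scrap, scrap grade A — only ferromanganese, scrap grade B. Binding constraints: carbon and nickel.
Solving gives x3 = 0.9857, x4 = 1.
Total cost: 2.03·0.9857 + 0.43·1 = 2.4310.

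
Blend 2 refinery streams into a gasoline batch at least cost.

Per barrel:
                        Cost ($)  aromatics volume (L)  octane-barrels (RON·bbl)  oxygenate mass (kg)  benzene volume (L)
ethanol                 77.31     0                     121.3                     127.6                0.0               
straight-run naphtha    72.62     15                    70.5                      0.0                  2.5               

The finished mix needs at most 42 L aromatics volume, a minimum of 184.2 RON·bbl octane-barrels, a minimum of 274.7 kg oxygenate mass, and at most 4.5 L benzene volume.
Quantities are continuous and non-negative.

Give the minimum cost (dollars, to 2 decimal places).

This is a linear program. Let x1 = barrels of ethanol, x2 = barrels of straight-run naphtha.
min 77.31x1 + 72.62x2 subject to:
  15x2 ≤ 42   (aromatics volume)
  121.3x1 + 70.5x2 ≥ 184.2   (octane-barrels)
  127.6x1 ≥ 274.7   (oxygenate mass)
  2.5x2 ≤ 4.5   (benzene volume)
  x1, x2 ≥ 0.
The minimum-cost mix takes nothing from straight-run naphtha — only ethanol. Binding constraint: oxygenate mass.
Optimal quantities: ethanol = 2.1528 barrels.
Objective = 77.31·2.1528 = 166.4330.

$166.43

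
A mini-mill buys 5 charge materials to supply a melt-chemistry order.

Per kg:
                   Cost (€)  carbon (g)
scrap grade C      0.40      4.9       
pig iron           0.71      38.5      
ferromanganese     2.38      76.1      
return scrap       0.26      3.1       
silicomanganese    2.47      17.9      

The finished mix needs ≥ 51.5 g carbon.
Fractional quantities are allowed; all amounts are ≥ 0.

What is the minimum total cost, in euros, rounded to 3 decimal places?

€0.950

Let x1 = kg of scrap grade C, x2 = kg of pig iron, x3 = kg of ferromanganese, x4 = kg of return scrap, x5 = kg of silicomanganese.
Minimize 0.4x1 + 0.71x2 + 2.38x3 + 0.26x4 + 2.47x5 s.t.:
  4.9x1 + 38.5x2 + 76.1x3 + 3.1x4 + 17.9x5 ≥ 51.5   (carbon)
  x1, x2, x3, x4, x5 ≥ 0.
The minimum-cost mix takes nothing from scrap grade C, ferromanganese, return scrap, silicomanganese — only pig iron. Binding constraint: carbon.
That vertex is x2 = 1.338.
Cost = 0.71·1.338 = 0.94998.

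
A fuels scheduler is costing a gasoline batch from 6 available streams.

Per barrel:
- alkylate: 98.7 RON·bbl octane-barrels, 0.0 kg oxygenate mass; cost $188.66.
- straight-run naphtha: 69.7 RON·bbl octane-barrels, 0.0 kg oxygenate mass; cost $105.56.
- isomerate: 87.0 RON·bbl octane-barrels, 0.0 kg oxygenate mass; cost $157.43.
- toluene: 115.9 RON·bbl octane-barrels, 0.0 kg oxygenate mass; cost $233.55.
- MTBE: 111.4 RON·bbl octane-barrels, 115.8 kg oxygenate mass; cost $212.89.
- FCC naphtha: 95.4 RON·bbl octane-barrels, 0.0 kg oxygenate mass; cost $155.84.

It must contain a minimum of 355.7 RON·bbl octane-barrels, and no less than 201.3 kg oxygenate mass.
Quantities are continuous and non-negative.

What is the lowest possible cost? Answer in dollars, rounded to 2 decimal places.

$615.50

Let x1 = barrels of alkylate, x2 = barrels of straight-run naphtha, x3 = barrels of isomerate, x4 = barrels of toluene, x5 = barrels of MTBE, x6 = barrels of FCC naphtha.
Minimise 188.66x1 + 105.56x2 + 157.43x3 + 233.55x4 + 212.89x5 + 155.84x6 subject to:
  98.7x1 + 69.7x2 + 87x3 + 115.9x4 + 111.4x5 + 95.4x6 ≥ 355.7   (octane-barrels)
  115.8x5 ≥ 201.3   (oxygenate mass)
  x1, x2, x3, x4, x5, x6 ≥ 0.
The optimal basis is {straight-run naphtha, MTBE}; alkylate, isomerate, toluene, FCC naphtha drop out. The octane-barrels and oxygenate mass requirements are met with equality.
That vertex is x2 = 2.32495, x5 = 1.73834.
Total cost: 105.56·2.32495 + 212.89·1.73834 = 615.4969.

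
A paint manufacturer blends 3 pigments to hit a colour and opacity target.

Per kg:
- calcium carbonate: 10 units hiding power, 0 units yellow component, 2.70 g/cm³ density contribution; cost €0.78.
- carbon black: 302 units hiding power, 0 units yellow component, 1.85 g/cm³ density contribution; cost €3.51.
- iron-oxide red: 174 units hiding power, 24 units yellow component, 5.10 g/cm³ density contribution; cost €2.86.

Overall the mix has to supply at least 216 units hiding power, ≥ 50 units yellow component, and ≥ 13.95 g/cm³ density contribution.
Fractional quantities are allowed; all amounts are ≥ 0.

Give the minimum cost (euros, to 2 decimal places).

€6.92

This is a linear program. Let x1 = kg of calcium carbonate, x2 = kg of carbon black, x3 = kg of iron-oxide red.
Minimize 0.78x1 + 3.51x2 + 2.86x3 with:
  10x1 + 302x2 + 174x3 ≥ 216   (hiding power)
  24x3 ≥ 50   (yellow component)
  2.7x1 + 1.85x2 + 5.1x3 ≥ 13.95   (density contribution)
  x1, x2, x3 ≥ 0.
The optimal basis is {calcium carbonate, iron-oxide red}; carbon black drops out. The yellow component and density contribution requirements are met with equality.
So calcium carbonate = 1.231 kg, iron-oxide red = 2.083 kg.
Total cost: 0.78·1.231 + 2.86·2.083 = 6.9176.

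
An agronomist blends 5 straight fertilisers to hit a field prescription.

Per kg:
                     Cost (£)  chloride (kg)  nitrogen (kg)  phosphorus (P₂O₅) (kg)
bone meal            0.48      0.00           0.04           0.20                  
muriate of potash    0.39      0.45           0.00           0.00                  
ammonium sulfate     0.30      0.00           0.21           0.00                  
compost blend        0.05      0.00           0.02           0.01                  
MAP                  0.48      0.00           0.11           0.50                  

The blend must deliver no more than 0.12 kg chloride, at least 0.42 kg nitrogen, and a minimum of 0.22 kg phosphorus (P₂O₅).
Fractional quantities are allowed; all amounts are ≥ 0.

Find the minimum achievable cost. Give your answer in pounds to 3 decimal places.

Set it up as a linear program. Let x1 = kg of bone meal, x2 = kg of muriate of potash, x3 = kg of ammonium sulfate, x4 = kg of compost blend, x5 = kg of MAP.
min 0.48x1 + 0.39x2 + 0.3x3 + 0.05x4 + 0.48x5 subject to:
  0.45x2 ≤ 0.12   (chloride)
  0.04x1 + 0.21x3 + 0.02x4 + 0.11x5 ≥ 0.42   (nitrogen)
  0.2x1 + 0.01x4 + 0.5x5 ≥ 0.22   (phosphorus (P₂O₅))
  x1, x2, x3, x4, x5 ≥ 0.
The optimal basis is {ammonium sulfate, MAP}; bone meal, muriate of potash, compost blend drop out. Binding constraints: nitrogen and phosphorus (P₂O₅).
Optimal quantities: ammonium sulfate = 1.77 kg, MAP = 0.44 kg.
Objective = 0.3·1.77 + 0.48·0.44 = 0.74220.

£0.742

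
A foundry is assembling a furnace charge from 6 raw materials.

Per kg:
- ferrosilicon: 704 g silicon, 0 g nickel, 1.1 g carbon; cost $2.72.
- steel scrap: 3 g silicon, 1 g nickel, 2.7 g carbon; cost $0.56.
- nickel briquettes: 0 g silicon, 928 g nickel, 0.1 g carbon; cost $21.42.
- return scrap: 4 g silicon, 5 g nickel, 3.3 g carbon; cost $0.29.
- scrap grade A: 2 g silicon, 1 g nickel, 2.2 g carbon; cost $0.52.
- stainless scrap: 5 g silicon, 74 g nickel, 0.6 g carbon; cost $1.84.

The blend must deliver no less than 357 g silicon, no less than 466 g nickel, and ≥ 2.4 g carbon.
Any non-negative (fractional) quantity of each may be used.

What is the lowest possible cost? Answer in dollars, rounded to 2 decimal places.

This is a linear program. Let x1 = kg of ferrosilicon, x2 = kg of steel scrap, x3 = kg of nickel briquettes, x4 = kg of return scrap, x5 = kg of scrap grade A, x6 = kg of stainless scrap.
Minimize 2.72x1 + 0.56x2 + 21.42x3 + 0.29x4 + 0.52x5 + 1.84x6 subject to:
  704x1 + 3x2 + 4x4 + 2x5 + 5x6 ≥ 357   (silicon)
  1x2 + 928x3 + 5x4 + 1x5 + 74x6 ≥ 466   (nickel)
  1.1x1 + 2.7x2 + 0.1x3 + 3.3x4 + 2.2x5 + 0.6x6 ≥ 2.4   (carbon)
  x1, x2, x3, x4, x5, x6 ≥ 0.
The minimum-cost mix takes nothing from steel scrap, scrap grade A, stainless scrap — only ferrosilicon, nickel briquettes, return scrap. There the silicon, nickel, carbon constraints are tight.
Optimal quantities: ferrosilicon = 0.504 kg, nickel briquettes = 0.4992 kg, return scrap = 0.5441 kg.
Total cost: 2.72·0.504 + 21.42·0.4992 + 0.29·0.5441 = 12.2215.

$12.22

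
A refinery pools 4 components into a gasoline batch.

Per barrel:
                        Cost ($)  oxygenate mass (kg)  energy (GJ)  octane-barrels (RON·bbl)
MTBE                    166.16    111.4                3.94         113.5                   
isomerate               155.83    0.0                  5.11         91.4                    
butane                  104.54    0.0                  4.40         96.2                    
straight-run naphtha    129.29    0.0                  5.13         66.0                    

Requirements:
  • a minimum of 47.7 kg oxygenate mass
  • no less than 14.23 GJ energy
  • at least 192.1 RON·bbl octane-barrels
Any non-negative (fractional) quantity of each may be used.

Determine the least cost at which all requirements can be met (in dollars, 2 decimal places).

Let x1 = barrels of MTBE, x2 = barrels of isomerate, x3 = barrels of butane, x4 = barrels of straight-run naphtha.
min 166.16x1 + 155.83x2 + 104.54x3 + 129.29x4 s.t.:
  111.4x1 ≥ 47.7   (oxygenate mass)
  3.94x1 + 5.11x2 + 4.4x3 + 5.13x4 ≥ 14.23   (energy)
  113.5x1 + 91.4x2 + 96.2x3 + 66x4 ≥ 192.1   (octane-barrels)
  x1, x2, x3, x4 ≥ 0.
The cheapest feasible vertex uses only MTBE, butane; isomerate, straight-run naphtha are not used. There the oxygenate mass and energy constraints are tight.
So MTBE = 0.42819 barrels, butane = 2.8507 barrels.
Total cost: 166.16·0.42819 + 104.54·2.8507 = 369.1602.

$369.16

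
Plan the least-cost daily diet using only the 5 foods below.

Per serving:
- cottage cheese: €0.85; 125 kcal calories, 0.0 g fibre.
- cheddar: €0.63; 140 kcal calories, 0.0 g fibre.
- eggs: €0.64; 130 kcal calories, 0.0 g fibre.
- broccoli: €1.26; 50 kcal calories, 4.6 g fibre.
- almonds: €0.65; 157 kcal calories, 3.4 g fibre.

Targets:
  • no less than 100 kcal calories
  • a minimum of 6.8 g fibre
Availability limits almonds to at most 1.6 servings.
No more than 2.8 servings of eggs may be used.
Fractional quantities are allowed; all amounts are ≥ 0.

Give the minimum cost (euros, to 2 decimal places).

Let x1 = servings of cottage cheese, x2 = servings of cheddar, x3 = servings of eggs, x4 = servings of broccoli, x5 = servings of almonds.
min 0.85x1 + 0.63x2 + 0.64x3 + 1.26x4 + 0.65x5 subject to:
  125x1 + 140x2 + 130x3 + 50x4 + 157x5 ≥ 100   (calories)
  4.6x4 + 3.4x5 ≥ 6.8   (fibre)
  x5 ≤ 1.6
  x3 ≤ 2.8
  x1, x2, x3, x4, x5 ≥ 0.
The minimum-cost mix takes nothing from cottage cheese, cheddar, eggs — only broccoli, almonds. The fibre and the almonds cap requirements are met with equality.
So broccoli = 0.2957 servings, almonds = 1.6 servings.
Hence cost = 1.26·0.2957 + 0.65·1.6 = €1.4126.

€1.41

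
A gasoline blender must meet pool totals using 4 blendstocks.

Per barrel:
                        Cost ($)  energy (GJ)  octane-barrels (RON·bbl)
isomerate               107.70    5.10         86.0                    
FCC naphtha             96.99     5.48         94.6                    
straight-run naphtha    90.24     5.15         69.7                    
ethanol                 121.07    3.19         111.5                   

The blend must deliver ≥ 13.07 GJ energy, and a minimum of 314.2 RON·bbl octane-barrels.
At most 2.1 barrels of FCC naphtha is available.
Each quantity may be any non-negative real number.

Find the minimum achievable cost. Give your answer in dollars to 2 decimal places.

$329.14

Let x1 = barrels of isomerate, x2 = barrels of FCC naphtha, x3 = barrels of straight-run naphtha, x4 = barrels of ethanol.
Minimize 107.7x1 + 96.99x2 + 90.24x3 + 121.07x4 subject to:
  5.1x1 + 5.48x2 + 5.15x3 + 3.19x4 ≥ 13.07   (energy)
  86x1 + 94.6x2 + 69.7x3 + 111.5x4 ≥ 314.2   (octane-barrels)
  x2 ≤ 2.1
  x1, x2, x3, x4 ≥ 0.
At the optimum only FCC naphtha, ethanol are positive (isomerate, straight-run naphtha = 0). Binding constraints: octane-barrels and the FCC naphtha cap.
So FCC naphtha = 2.1 barrels, ethanol = 1.03623 barrels.
Objective = 96.99·2.1 + 121.07·1.03623 = 329.1354.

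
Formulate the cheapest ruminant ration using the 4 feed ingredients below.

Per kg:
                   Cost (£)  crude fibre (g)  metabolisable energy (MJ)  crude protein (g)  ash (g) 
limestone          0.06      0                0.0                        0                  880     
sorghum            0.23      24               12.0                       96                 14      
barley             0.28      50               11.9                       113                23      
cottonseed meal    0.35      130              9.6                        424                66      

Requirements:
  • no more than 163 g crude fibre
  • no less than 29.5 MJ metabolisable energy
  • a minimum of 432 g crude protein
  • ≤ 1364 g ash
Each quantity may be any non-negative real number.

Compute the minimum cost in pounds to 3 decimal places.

£0.659

Let x1 = kg of limestone, x2 = kg of sorghum, x3 = kg of barley, x4 = kg of cottonseed meal.
Minimize 0.06x1 + 0.23x2 + 0.28x3 + 0.35x4 with:
  24x2 + 50x3 + 130x4 ≤ 163   (crude fibre)
  12x2 + 11.9x3 + 9.6x4 ≥ 29.5   (metabolisable energy)
  96x2 + 113x3 + 424x4 ≥ 432   (crude protein)
  880x1 + 14x2 + 23x3 + 66x4 ≤ 1364   (ash)
  x1, x2, x3, x4 ≥ 0.
The optimal basis is {sorghum, cottonseed meal}; limestone, barley drop out. The metabolisable energy and crude protein requirements are met with equality.
That vertex is x2 = 2.007, x4 = 0.5645.
Cost = 0.23·2.007 + 0.35·0.5645 = 0.65919.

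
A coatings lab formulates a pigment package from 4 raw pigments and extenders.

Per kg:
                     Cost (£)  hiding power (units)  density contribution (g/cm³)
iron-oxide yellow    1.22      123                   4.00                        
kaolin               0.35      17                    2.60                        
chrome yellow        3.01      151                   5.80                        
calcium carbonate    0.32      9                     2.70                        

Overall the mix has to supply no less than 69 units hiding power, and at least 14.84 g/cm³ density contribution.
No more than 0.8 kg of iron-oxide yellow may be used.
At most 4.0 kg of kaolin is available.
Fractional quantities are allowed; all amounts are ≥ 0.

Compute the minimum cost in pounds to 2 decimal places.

Let x1 = kg of iron-oxide yellow, x2 = kg of kaolin, x3 = kg of chrome yellow, x4 = kg of calcium carbonate.
min 1.22x1 + 0.35x2 + 3.01x3 + 0.32x4 s.t.:
  123x1 + 17x2 + 151x3 + 9x4 ≥ 69   (hiding power)
  4x1 + 2.6x2 + 5.8x3 + 2.7x4 ≥ 14.84   (density contribution)
  x1 ≤ 0.8
  x2 ≤ 4
  x1, x2, x3, x4 ≥ 0.
At the optimum only kaolin, calcium carbonate are positive (iron-oxide yellow, chrome yellow = 0). There the hiding power and density contribution constraints are tight.
So kaolin = 2.344 kg, calcium carbonate = 3.239 kg.
Objective = 0.35·2.344 + 0.32·3.239 = 1.8569.

£1.86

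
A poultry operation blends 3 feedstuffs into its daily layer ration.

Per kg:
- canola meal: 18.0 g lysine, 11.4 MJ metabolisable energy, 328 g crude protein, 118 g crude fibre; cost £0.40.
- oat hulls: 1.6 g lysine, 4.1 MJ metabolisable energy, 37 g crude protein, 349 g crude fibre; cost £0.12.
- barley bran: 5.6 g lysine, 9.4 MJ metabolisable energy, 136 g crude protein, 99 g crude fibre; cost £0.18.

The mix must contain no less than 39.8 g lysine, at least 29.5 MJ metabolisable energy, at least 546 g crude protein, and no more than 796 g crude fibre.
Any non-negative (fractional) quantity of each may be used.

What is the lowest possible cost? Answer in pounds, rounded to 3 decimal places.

This is a linear program. Let x1 = kg of canola meal, x2 = kg of oat hulls, x3 = kg of barley bran.
min 0.4x1 + 0.12x2 + 0.18x3 with:
  18x1 + 1.6x2 + 5.6x3 ≥ 39.8   (lysine)
  11.4x1 + 4.1x2 + 9.4x3 ≥ 29.5   (metabolisable energy)
  328x1 + 37x2 + 136x3 ≥ 546   (crude protein)
  118x1 + 349x2 + 99x3 ≤ 796   (crude fibre)
  x1, x2, x3 ≥ 0.
At the optimum only canola meal, barley bran are positive (oat hulls = 0). Binding constraints: lysine and metabolisable energy.
That vertex is x1 = 1.983, x3 = 0.7335.
Hence cost = 0.4·1.983 + 0.18·0.7335 = £0.92523.

£0.925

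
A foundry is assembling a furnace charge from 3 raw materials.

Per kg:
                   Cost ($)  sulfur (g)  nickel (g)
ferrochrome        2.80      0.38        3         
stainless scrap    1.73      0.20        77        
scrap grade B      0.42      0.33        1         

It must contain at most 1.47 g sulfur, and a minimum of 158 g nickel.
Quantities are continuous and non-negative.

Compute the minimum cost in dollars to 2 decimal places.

Treat it as an LP. Let x1 = kg of ferrochrome, x2 = kg of stainless scrap, x3 = kg of scrap grade B.
min 2.8x1 + 1.73x2 + 0.42x3 subject to:
  0.38x1 + 0.2x2 + 0.33x3 ≤ 1.47   (sulfur)
  3x1 + 77x2 + 1x3 ≥ 158   (nickel)
  x1, x2, x3 ≥ 0.
The optimal basis is {stainless scrap}; ferrochrome, scrap grade B drop out. Binding constraint: nickel.
Solving gives x2 = 2.052.
Total cost: 1.73·2.052 = 3.5500.

$3.55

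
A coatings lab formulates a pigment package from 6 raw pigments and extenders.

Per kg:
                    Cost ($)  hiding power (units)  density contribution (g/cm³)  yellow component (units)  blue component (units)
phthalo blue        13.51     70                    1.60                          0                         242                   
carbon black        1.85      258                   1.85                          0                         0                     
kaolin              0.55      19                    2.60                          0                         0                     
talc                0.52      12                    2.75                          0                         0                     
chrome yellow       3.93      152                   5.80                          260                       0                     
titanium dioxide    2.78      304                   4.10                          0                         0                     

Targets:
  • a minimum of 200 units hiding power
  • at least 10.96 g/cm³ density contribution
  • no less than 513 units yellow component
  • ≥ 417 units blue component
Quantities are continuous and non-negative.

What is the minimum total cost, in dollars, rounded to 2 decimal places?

$31.03

Let x1 = kg of phthalo blue, x2 = kg of carbon black, x3 = kg of kaolin, x4 = kg of talc, x5 = kg of chrome yellow, x6 = kg of titanium dioxide.
min 13.51x1 + 1.85x2 + 0.55x3 + 0.52x4 + 3.93x5 + 2.78x6 s.t.:
  70x1 + 258x2 + 19x3 + 12x4 + 152x5 + 304x6 ≥ 200   (hiding power)
  1.6x1 + 1.85x2 + 2.6x3 + 2.75x4 + 5.8x5 + 4.1x6 ≥ 10.96   (density contribution)
  260x5 ≥ 513   (yellow component)
  242x1 ≥ 417   (blue component)
  x1, x2, x3, x4, x5, x6 ≥ 0.
The optimal basis is {phthalo blue, chrome yellow}; carbon black, kaolin, talc, titanium dioxide drop out. There the yellow component and blue component constraints are tight.
That vertex is x1 = 1.723, x5 = 1.973.
Hence cost = 13.51·1.723 + 3.93·1.973 = $31.0316.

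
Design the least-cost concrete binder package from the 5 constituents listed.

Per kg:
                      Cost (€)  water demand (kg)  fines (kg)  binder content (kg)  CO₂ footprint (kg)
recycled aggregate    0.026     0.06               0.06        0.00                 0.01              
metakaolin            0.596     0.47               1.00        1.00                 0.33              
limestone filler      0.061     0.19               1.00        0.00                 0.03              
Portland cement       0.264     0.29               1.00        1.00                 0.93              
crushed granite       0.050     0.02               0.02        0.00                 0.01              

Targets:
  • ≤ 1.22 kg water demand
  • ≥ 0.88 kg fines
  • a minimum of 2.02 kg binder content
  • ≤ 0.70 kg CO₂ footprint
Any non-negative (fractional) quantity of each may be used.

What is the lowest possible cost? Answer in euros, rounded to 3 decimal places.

Let x1 = kg of recycled aggregate, x2 = kg of metakaolin, x3 = kg of limestone filler, x4 = kg of Portland cement, x5 = kg of crushed granite.
min 0.026x1 + 0.596x2 + 0.061x3 + 0.264x4 + 0.05x5 with:
  0.06x1 + 0.47x2 + 0.19x3 + 0.29x4 + 0.02x5 ≤ 1.22   (water demand)
  0.06x1 + 1x2 + 1x3 + 1x4 + 0.02x5 ≥ 0.88   (fines)
  1x2 + 1x4 ≥ 2.02   (binder content)
  0.01x1 + 0.33x2 + 0.03x3 + 0.93x4 + 0.01x5 ≤ 0.7   (CO₂ footprint)
  x1, x2, x3, x4, x5 ≥ 0.
The minimum-cost mix takes nothing from recycled aggregate, limestone filler, crushed granite — only metakaolin, Portland cement. Binding constraints: binder content and CO₂ footprint.
Optimal quantities: metakaolin = 1.964 kg, Portland cement = 0.05567 kg.
Total cost: 0.596·1.964 + 0.264·0.05567 = 1.18524.

€1.185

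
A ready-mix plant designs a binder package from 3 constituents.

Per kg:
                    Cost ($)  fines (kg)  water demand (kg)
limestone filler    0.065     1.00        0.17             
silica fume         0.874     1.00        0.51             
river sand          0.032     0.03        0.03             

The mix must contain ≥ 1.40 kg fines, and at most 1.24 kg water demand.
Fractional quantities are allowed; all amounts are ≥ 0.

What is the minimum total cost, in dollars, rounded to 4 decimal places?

$0.0910

Let x1 = kg of limestone filler, x2 = kg of silica fume, x3 = kg of river sand.
min 0.065x1 + 0.874x2 + 0.032x3 subject to:
  1x1 + 1x2 + 0.03x3 ≥ 1.4   (fines)
  0.17x1 + 0.51x2 + 0.03x3 ≤ 1.24   (water demand)
  x1, x2, x3 ≥ 0.
The optimal basis is {limestone filler}; silica fume, river sand drop out. Binding constraint: fines.
That vertex is x1 = 1.4.
Total cost: 0.065·1.4 = 0.091000.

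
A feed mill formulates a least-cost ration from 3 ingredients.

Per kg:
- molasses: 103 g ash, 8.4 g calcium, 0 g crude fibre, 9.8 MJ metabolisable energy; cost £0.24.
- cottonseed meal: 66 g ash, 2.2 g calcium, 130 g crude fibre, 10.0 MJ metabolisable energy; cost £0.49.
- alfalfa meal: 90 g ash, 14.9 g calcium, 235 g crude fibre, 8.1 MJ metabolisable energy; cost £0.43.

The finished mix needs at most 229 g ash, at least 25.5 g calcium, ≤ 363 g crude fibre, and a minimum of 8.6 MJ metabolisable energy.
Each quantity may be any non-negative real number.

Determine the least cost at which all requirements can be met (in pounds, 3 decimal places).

£0.732

Treat it as an LP. Let x1 = kg of molasses, x2 = kg of cottonseed meal, x3 = kg of alfalfa meal.
Minimise 0.24x1 + 0.49x2 + 0.43x3 s.t.:
  103x1 + 66x2 + 90x3 ≤ 229   (ash)
  8.4x1 + 2.2x2 + 14.9x3 ≥ 25.5   (calcium)
  130x2 + 235x3 ≤ 363   (crude fibre)
  9.8x1 + 10x2 + 8.1x3 ≥ 8.6   (metabolisable energy)
  x1, x2, x3 ≥ 0.
The optimal basis is {molasses, alfalfa meal}; cottonseed meal drops out. Binding constraints: ash and calcium.
So molasses = 1.4346 kg, alfalfa meal = 0.90266 kg.
Total cost: 0.24·1.4346 + 0.43·0.90266 = 0.73245.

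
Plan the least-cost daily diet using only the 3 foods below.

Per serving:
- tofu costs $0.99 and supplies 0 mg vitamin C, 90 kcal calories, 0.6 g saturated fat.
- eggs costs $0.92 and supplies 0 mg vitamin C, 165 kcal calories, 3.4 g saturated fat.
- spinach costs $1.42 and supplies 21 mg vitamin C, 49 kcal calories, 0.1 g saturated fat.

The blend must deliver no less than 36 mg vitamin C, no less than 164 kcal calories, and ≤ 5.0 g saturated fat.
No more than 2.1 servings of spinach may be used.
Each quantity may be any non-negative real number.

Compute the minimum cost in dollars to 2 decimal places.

Let x1 = servings of tofu, x2 = servings of eggs, x3 = servings of spinach.
min 0.99x1 + 0.92x2 + 1.42x3 with:
  21x3 ≥ 36   (vitamin C)
  90x1 + 165x2 + 49x3 ≥ 164   (calories)
  0.6x1 + 3.4x2 + 0.1x3 ≤ 5   (saturated fat)
  x3 ≤ 2.1
  x1, x2, x3 ≥ 0.
The minimum-cost mix takes nothing from tofu — only eggs, spinach. The vitamin C and calories requirements are met with equality.
Optimal quantities: eggs = 0.4848 servings, spinach = 1.714 servings.
Total cost: 0.92·0.4848 + 1.42·1.714 = 2.8799.

$2.88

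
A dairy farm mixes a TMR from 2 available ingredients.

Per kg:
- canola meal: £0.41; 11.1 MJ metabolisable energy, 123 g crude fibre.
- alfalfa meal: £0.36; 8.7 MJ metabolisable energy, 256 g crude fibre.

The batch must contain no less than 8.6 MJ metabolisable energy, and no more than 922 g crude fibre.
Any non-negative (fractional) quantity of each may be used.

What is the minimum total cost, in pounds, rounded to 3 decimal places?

Set it up as a linear program. Let x1 = kg of canola meal, x2 = kg of alfalfa meal.
min 0.41x1 + 0.36x2 subject to:
  11.1x1 + 8.7x2 ≥ 8.6   (metabolisable energy)
  123x1 + 256x2 ≤ 922   (crude fibre)
  x1, x2 ≥ 0.
The optimal basis is {canola meal}; alfalfa meal drops out. Binding constraint: metabolisable energy.
So canola meal = 0.7748 kg.
Total cost: 0.41·0.7748 = 0.31767.

£0.318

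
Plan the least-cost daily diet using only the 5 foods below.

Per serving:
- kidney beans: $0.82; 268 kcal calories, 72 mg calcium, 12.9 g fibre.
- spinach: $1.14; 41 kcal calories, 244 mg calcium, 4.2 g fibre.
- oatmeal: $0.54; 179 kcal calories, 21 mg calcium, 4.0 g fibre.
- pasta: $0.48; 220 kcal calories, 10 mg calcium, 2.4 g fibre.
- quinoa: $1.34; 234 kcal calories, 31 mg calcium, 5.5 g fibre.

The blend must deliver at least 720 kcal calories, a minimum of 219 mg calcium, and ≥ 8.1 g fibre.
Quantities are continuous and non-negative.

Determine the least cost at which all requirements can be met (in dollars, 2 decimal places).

Set it up as a linear program. Let x1 = servings of kidney beans, x2 = servings of spinach, x3 = servings of oatmeal, x4 = servings of pasta, x5 = servings of quinoa.
Minimize 0.82x1 + 1.14x2 + 0.54x3 + 0.48x4 + 1.34x5 subject to:
  268x1 + 41x2 + 179x3 + 220x4 + 234x5 ≥ 720   (calories)
  72x1 + 244x2 + 21x3 + 10x4 + 31x5 ≥ 219   (calcium)
  12.9x1 + 4.2x2 + 4x3 + 2.4x4 + 5.5x5 ≥ 8.1   (fibre)
  x1, x2, x3, x4, x5 ≥ 0.
At the optimum only kidney beans, spinach are positive (oatmeal, pasta, quinoa = 0). Binding constraints: calories and calcium.
That vertex is x1 = 2.67, x2 = 0.1097.
Cost = 0.82·2.67 + 1.14·0.1097 = 2.3145.

$2.31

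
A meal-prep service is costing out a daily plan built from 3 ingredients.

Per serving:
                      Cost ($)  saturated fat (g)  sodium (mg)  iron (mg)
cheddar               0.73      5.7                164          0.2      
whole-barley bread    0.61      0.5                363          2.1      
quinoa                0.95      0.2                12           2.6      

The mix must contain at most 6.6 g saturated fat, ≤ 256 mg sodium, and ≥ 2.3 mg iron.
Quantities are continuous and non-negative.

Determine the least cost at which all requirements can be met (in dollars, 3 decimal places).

$0.731

Set it up as a linear program. Let x1 = servings of cheddar, x2 = servings of whole-barley bread, x3 = servings of quinoa.
Minimize 0.73x1 + 0.61x2 + 0.95x3 subject to:
  5.7x1 + 0.5x2 + 0.2x3 ≤ 6.6   (saturated fat)
  164x1 + 363x2 + 12x3 ≤ 256   (sodium)
  0.2x1 + 2.1x2 + 2.6x3 ≥ 2.3   (iron)
  x1, x2, x3 ≥ 0.
The optimal basis is {whole-barley bread, quinoa}; cheddar drops out. Binding constraints: sodium and iron.
Solving gives x2 = 0.6945, x3 = 0.3236.
Objective = 0.61·0.6945 + 0.95·0.3236 = 0.73107.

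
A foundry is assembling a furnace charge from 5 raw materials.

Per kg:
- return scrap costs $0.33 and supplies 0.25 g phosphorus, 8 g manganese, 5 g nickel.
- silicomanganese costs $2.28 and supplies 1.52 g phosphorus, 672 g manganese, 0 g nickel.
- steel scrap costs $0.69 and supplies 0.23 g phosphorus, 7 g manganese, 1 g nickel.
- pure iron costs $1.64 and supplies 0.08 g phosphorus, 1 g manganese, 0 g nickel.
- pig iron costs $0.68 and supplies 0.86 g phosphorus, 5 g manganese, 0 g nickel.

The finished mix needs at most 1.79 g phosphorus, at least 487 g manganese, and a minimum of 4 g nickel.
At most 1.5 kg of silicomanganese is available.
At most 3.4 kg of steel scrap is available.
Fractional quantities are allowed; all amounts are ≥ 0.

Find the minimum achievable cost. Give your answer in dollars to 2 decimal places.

$1.89

Treat it as an LP. Let x1 = kg of return scrap, x2 = kg of silicomanganese, x3 = kg of steel scrap, x4 = kg of pure iron, x5 = kg of pig iron.
Minimise 0.33x1 + 2.28x2 + 0.69x3 + 1.64x4 + 0.68x5 subject to:
  0.25x1 + 1.52x2 + 0.23x3 + 0.08x4 + 0.86x5 ≤ 1.79   (phosphorus)
  8x1 + 672x2 + 7x3 + 1x4 + 5x5 ≥ 487   (manganese)
  5x1 + 1x3 ≥ 4   (nickel)
  x2 ≤ 1.5
  x3 ≤ 3.4
  x1, x2, x3, x4, x5 ≥ 0.
The cheapest feasible vertex uses only return scrap, silicomanganese; steel scrap, pure iron, pig iron are not used. The manganese and nickel requirements are met with equality.
That vertex is x1 = 0.8, x2 = 0.7152.
Hence cost = 0.33·0.8 + 2.28·0.7152 = $1.8947.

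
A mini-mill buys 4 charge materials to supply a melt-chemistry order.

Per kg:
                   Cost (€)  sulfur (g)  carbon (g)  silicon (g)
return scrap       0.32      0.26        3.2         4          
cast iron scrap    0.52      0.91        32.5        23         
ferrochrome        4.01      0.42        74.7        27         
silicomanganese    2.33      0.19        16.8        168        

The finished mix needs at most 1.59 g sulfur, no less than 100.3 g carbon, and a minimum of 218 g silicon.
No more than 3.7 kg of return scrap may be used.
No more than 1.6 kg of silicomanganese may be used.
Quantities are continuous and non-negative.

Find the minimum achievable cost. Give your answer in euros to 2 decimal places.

€5.30

Let x1 = kg of return scrap, x2 = kg of cast iron scrap, x3 = kg of ferrochrome, x4 = kg of silicomanganese.
Minimise 0.32x1 + 0.52x2 + 4.01x3 + 2.33x4 s.t.:
  0.26x1 + 0.91x2 + 0.42x3 + 0.19x4 ≤ 1.59   (sulfur)
  3.2x1 + 32.5x2 + 74.7x3 + 16.8x4 ≥ 100.3   (carbon)
  4x1 + 23x2 + 27x3 + 168x4 ≥ 218   (silicon)
  x1 ≤ 3.7
  x4 ≤ 1.6
  x1, x2, x3, x4 ≥ 0.
The optimal basis is {cast iron scrap, ferrochrome, silicomanganese}; return scrap drops out. There the sulfur, carbon, silicon constraints are tight.
That vertex is x2 = 1.275, x3 = 0.5555, x4 = 1.034.
Hence cost = 0.52·1.275 + 4.01·0.5555 + 2.33·1.034 = €5.2998.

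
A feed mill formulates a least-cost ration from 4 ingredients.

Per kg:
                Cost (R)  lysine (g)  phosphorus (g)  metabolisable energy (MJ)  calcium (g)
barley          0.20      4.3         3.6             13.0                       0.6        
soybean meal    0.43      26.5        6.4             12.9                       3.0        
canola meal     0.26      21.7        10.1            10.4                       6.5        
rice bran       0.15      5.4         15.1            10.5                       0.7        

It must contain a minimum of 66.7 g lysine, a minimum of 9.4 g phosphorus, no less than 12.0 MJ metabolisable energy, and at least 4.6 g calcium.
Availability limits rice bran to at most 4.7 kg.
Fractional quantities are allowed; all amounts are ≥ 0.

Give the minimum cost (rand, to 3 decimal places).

Set it up as a linear program. Let x1 = kg of barley, x2 = kg of soybean meal, x3 = kg of canola meal, x4 = kg of rice bran.
Minimize 0.2x1 + 0.43x2 + 0.26x3 + 0.15x4 subject to:
  4.3x1 + 26.5x2 + 21.7x3 + 5.4x4 ≥ 66.7   (lysine)
  3.6x1 + 6.4x2 + 10.1x3 + 15.1x4 ≥ 9.4   (phosphorus)
  13x1 + 12.9x2 + 10.4x3 + 10.5x4 ≥ 12   (metabolisable energy)
  0.6x1 + 3x2 + 6.5x3 + 0.7x4 ≥ 4.6   (calcium)
  x4 ≤ 4.7
  x1, x2, x3, x4 ≥ 0.
The optimal basis is {canola meal}; barley, soybean meal, rice bran drop out. There the lysine constraint is tight.
So canola meal = 3.074 kg.
Cost = 0.26·3.074 = 0.79924.

R0.799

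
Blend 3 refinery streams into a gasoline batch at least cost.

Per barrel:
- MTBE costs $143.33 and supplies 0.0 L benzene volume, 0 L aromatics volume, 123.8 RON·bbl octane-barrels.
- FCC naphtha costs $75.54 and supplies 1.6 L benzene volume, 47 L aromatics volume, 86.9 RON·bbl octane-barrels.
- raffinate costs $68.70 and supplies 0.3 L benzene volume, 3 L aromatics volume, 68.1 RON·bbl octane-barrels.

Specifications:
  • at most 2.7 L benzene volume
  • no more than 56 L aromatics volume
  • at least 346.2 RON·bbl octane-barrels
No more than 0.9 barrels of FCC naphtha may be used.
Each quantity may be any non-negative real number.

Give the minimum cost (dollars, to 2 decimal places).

$338.34

Set it up as a linear program. Let x1 = barrels of MTBE, x2 = barrels of FCC naphtha, x3 = barrels of raffinate.
min 143.33x1 + 75.54x2 + 68.7x3 with:
  1.6x2 + 0.3x3 ≤ 2.7   (benzene volume)
  47x2 + 3x3 ≤ 56   (aromatics volume)
  123.8x1 + 86.9x2 + 68.1x3 ≥ 346.2   (octane-barrels)
  x2 ≤ 0.9
  x1, x2, x3 ≥ 0.
At the optimum only FCC naphtha, raffinate are positive (MTBE = 0). The octane-barrels and the FCC naphtha cap requirements are met with equality.
That vertex is x2 = 0.9, x3 = 3.93524.
Cost = 75.54·0.9 + 68.7·3.93524 = 338.3370.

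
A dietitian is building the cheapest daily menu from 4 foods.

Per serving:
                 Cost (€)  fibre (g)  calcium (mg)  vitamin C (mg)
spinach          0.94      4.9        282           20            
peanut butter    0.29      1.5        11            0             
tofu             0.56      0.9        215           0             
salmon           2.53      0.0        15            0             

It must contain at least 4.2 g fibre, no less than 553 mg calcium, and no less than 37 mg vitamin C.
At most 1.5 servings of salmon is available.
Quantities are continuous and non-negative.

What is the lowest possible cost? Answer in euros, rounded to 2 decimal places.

€1.82

Set it up as a linear program. Let x1 = servings of spinach, x2 = servings of peanut butter, x3 = servings of tofu, x4 = servings of salmon.
min 0.94x1 + 0.29x2 + 0.56x3 + 2.53x4 s.t.:
  4.9x1 + 1.5x2 + 0.9x3 ≥ 4.2   (fibre)
  282x1 + 11x2 + 215x3 + 15x4 ≥ 553   (calcium)
  20x1 ≥ 37   (vitamin C)
  x4 ≤ 1.5
  x1, x2, x3, x4 ≥ 0.
The optimal basis is {spinach, tofu}; peanut butter, salmon drop out. Binding constraints: calcium and vitamin C.
Optimal quantities: spinach = 1.85 servings, tofu = 0.1456 servings.
Cost = 0.94·1.85 + 0.56·0.1456 = 1.8205.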